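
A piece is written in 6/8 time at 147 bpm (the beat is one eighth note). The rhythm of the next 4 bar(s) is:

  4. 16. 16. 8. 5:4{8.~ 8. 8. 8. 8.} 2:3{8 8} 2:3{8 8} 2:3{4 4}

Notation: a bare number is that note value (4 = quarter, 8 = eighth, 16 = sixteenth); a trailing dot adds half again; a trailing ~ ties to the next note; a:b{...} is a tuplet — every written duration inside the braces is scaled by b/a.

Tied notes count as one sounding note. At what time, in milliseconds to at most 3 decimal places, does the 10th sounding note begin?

1. 0.0ms @ 0 + 1224.49ms (3)
2. 1224.49ms @ 3 + 306.122ms (3/4)
3. 1530.612ms @ 15/4 + 306.122ms (3/4)
4. 1836.735ms @ 9/2 + 612.245ms (3/2)
5. 2448.98ms @ 6 + 979.592ms (12/5)
6. 3428.571ms @ 42/5 + 489.796ms (6/5)
7. 3918.367ms @ 48/5 + 489.796ms (6/5)
8. 4408.163ms @ 54/5 + 489.796ms (6/5)
9. 4897.959ms @ 12 + 612.245ms (3/2)
10. 5510.204ms @ 27/2 + 612.245ms (3/2)
11. 6122.449ms @ 15 + 612.245ms (3/2)
12. 6734.694ms @ 33/2 + 612.245ms (3/2)
13. 7346.939ms @ 18 + 1224.49ms (3)
14. 8571.429ms @ 21 + 1224.49ms (3)

note 10 onset = 27/2b = 5510.204ms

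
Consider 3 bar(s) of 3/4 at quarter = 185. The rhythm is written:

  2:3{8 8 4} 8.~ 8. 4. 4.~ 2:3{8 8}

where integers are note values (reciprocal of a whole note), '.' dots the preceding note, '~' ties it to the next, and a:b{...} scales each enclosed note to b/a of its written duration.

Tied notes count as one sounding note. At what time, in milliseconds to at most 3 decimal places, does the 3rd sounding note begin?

1. 0.0ms @ 0 + 243.243ms (3/4)
2. 243.243ms @ 3/4 + 243.243ms (3/4)
3. 486.486ms @ 3/2 + 486.486ms (3/2)
4. 972.973ms @ 3 + 486.486ms (3/2)
5. 1459.459ms @ 9/2 + 486.486ms (3/2)
6. 1945.946ms @ 6 + 729.73ms (9/4)
7. 2675.676ms @ 33/4 + 243.243ms (3/4)

note 3 onset = 3/2b = 486.486ms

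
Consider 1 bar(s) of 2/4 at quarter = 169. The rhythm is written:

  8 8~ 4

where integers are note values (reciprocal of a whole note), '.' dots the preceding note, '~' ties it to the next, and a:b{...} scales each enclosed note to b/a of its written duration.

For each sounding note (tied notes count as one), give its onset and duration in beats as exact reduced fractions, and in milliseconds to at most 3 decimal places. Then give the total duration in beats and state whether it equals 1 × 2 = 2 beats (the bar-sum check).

1) 0.0ms=0b +177.515ms=1/2b
2) 177.515ms=1/2b +532.544ms=3/2b
Σ=2b of 2 (169bpm 2/4) — PASS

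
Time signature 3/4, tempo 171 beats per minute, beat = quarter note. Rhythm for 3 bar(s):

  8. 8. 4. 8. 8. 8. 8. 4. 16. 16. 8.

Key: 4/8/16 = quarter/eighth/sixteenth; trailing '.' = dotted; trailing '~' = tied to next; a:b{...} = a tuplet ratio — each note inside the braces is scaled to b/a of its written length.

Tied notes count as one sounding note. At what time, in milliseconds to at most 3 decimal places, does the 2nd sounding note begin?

1. 0.0ms @ 0 + 263.158ms (3/4)
2. 263.158ms @ 3/4 + 263.158ms (3/4)
3. 526.316ms @ 3/2 + 526.316ms (3/2)
4. 1052.632ms @ 3 + 263.158ms (3/4)
5. 1315.789ms @ 15/4 + 263.158ms (3/4)
6. 1578.947ms @ 9/2 + 263.158ms (3/4)
7. 1842.105ms @ 21/4 + 263.158ms (3/4)
8. 2105.263ms @ 6 + 526.316ms (3/2)
9. 2631.579ms @ 15/2 + 131.579ms (3/8)
10. 2763.158ms @ 63/8 + 131.579ms (3/8)
11. 2894.737ms @ 33/4 + 263.158ms (3/4)

note 2 onset = 3/4b = 263.158ms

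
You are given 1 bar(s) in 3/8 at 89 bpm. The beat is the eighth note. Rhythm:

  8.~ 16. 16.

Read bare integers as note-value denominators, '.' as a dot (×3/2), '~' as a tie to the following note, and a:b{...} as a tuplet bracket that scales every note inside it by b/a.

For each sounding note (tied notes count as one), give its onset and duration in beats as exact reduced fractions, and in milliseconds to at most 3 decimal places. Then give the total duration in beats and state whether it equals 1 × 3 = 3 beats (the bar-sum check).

1) 0.0ms=0b +1516.854ms=9/4b
2) 1516.854ms=9/4b +505.618ms=3/4b
Σ=3b of 3 (89bpm 3/8) — PASS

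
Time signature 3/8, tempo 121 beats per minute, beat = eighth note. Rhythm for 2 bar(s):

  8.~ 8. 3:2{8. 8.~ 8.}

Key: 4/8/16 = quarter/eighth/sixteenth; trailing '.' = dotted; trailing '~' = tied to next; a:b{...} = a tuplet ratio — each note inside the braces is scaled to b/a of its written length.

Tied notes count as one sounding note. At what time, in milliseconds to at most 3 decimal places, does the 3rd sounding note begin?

1. 0.0ms @ 0 + 1487.603ms (3)
2. 1487.603ms @ 3 + 495.868ms (1)
3. 1983.471ms @ 4 + 991.736ms (2)

note 3 onset = 4b = 1983.471ms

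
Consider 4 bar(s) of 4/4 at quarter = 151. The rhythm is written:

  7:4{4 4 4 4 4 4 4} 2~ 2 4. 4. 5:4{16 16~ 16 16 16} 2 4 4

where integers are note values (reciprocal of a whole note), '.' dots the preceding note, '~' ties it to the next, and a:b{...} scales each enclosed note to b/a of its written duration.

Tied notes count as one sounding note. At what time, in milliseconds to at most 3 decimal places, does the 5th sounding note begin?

1. 0.0ms @ 0 + 227.058ms (4/7)
2. 227.058ms @ 4/7 + 227.058ms (4/7)
3. 454.115ms @ 8/7 + 227.058ms (4/7)
4. 681.173ms @ 12/7 + 227.058ms (4/7)
5. 908.231ms @ 16/7 + 227.058ms (4/7)
6. 1135.289ms @ 20/7 + 227.058ms (4/7)
7. 1362.346ms @ 24/7 + 227.058ms (4/7)
8. 1589.404ms @ 4 + 1589.404ms (4)
9. 3178.808ms @ 8 + 596.026ms (3/2)
10. 3774.834ms @ 19/2 + 596.026ms (3/2)
11. 4370.861ms @ 11 + 79.47ms (1/5)
12. 4450.331ms @ 56/5 + 158.94ms (2/5)
13. 4609.272ms @ 58/5 + 79.47ms (1/5)
14. 4688.742ms @ 59/5 + 79.47ms (1/5)
15. 4768.212ms @ 12 + 794.702ms (2)
16. 5562.914ms @ 14 + 397.351ms (1)
17. 5960.265ms @ 15 + 397.351ms (1)

note 5 onset = 16/7b = 908.231ms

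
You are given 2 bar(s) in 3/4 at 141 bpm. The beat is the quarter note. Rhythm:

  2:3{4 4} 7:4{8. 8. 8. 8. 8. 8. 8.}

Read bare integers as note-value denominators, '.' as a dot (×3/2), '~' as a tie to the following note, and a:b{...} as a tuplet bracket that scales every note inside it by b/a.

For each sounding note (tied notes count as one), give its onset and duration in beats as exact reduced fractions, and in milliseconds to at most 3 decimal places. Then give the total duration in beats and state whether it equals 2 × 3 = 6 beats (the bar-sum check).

1) 0.0ms=0b +638.298ms=3/2b
2) 638.298ms=3/2b +638.298ms=3/2b
3) 1276.596ms=3b +182.371ms=3/7b
4) 1458.967ms=24/7b +182.371ms=3/7b
5) 1641.337ms=27/7b +182.371ms=3/7b
6) 1823.708ms=30/7b +182.371ms=3/7b
7) 2006.079ms=33/7b +182.371ms=3/7b
8) 2188.45ms=36/7b +182.371ms=3/7b
9) 2370.821ms=39/7b +182.371ms=3/7b
Σ=6b of 6 (141bpm 3/4) — PASS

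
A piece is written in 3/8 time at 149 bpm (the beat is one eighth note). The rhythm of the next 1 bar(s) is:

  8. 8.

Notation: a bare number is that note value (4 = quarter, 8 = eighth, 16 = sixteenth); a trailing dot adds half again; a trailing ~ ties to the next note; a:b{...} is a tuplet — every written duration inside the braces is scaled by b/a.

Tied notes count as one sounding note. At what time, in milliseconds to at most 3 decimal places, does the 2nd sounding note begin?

note 2 onset = 3/2b = 604.027ms

1. 0.0ms @ 0 + 604.027ms (3/2)
2. 604.027ms @ 3/2 + 604.027ms (3/2)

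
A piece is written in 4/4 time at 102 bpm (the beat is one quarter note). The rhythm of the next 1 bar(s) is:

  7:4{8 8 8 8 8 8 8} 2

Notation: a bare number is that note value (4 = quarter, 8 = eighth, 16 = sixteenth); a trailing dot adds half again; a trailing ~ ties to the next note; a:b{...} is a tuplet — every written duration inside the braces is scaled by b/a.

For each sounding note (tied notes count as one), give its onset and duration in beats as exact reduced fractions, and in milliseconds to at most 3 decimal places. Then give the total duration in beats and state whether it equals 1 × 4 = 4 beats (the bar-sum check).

1) 0.0ms=0b +168.067ms=2/7b
2) 168.067ms=2/7b +168.067ms=2/7b
3) 336.134ms=4/7b +168.067ms=2/7b
4) 504.202ms=6/7b +168.067ms=2/7b
5) 672.269ms=8/7b +168.067ms=2/7b
6) 840.336ms=10/7b +168.067ms=2/7b
7) 1008.403ms=12/7b +168.067ms=2/7b
8) 1176.471ms=2b +1176.471ms=2b
Σ=4b of 4 (102bpm 4/4) — PASS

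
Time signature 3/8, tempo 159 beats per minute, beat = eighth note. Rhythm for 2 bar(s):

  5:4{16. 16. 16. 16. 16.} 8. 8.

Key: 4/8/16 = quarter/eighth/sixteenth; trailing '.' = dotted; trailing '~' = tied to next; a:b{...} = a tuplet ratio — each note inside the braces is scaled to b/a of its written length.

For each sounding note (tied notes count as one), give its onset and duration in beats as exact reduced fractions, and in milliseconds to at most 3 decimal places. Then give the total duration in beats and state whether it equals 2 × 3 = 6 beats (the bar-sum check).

1) 0.0ms=0b +226.415ms=3/5b
2) 226.415ms=3/5b +226.415ms=3/5b
3) 452.83ms=6/5b +226.415ms=3/5b
4) 679.245ms=9/5b +226.415ms=3/5b
5) 905.66ms=12/5b +226.415ms=3/5b
6) 1132.075ms=3b +566.038ms=3/2b
7) 1698.113ms=9/2b +566.038ms=3/2b
Σ=6b of 6 (159bpm 3/8) — PASS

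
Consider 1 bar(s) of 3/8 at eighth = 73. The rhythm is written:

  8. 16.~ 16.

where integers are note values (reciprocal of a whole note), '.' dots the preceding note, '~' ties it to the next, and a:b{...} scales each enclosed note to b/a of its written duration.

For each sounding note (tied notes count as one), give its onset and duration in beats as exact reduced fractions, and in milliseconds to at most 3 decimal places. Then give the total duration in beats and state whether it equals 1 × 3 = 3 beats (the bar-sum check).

1) 0.0ms=0b +1232.877ms=3/2b
2) 1232.877ms=3/2b +1232.877ms=3/2b
Σ=3b of 3 (73bpm 3/8) — PASS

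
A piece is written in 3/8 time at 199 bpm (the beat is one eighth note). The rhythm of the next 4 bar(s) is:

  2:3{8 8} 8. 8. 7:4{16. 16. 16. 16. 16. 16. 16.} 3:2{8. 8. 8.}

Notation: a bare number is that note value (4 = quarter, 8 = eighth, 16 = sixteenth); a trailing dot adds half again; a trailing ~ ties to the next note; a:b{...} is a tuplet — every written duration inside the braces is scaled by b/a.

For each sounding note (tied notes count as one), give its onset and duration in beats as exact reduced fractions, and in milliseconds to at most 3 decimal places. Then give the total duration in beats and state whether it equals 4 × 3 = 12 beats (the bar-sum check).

1) 0.0ms=0b +452.261ms=3/2b
2) 452.261ms=3/2b +452.261ms=3/2b
3) 904.523ms=3b +452.261ms=3/2b
4) 1356.784ms=9/2b +452.261ms=3/2b
5) 1809.045ms=6b +129.218ms=3/7b
6) 1938.263ms=45/7b +129.218ms=3/7b
7) 2067.48ms=48/7b +129.218ms=3/7b
8) 2196.698ms=51/7b +129.218ms=3/7b
9) 2325.915ms=54/7b +129.218ms=3/7b
10) 2455.133ms=57/7b +129.218ms=3/7b
11) 2584.35ms=60/7b +129.218ms=3/7b
12) 2713.568ms=9b +301.508ms=1b
13) 3015.075ms=10b +301.508ms=1b
14) 3316.583ms=11b +301.508ms=1b
Σ=12b of 12 (199bpm 3/8) — PASS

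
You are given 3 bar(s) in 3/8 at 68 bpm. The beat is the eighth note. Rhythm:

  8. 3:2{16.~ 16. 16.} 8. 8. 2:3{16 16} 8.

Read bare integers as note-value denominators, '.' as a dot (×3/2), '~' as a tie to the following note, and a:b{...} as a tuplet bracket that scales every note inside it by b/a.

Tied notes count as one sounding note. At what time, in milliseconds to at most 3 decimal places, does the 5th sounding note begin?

1. 0.0ms @ 0 + 1323.529ms (3/2)
2. 1323.529ms @ 3/2 + 882.353ms (1)
3. 2205.882ms @ 5/2 + 441.176ms (1/2)
4. 2647.059ms @ 3 + 1323.529ms (3/2)
5. 3970.588ms @ 9/2 + 1323.529ms (3/2)
6. 5294.118ms @ 6 + 661.765ms (3/4)
7. 5955.882ms @ 27/4 + 661.765ms (3/4)
8. 6617.647ms @ 15/2 + 1323.529ms (3/2)

note 5 onset = 9/2b = 3970.588ms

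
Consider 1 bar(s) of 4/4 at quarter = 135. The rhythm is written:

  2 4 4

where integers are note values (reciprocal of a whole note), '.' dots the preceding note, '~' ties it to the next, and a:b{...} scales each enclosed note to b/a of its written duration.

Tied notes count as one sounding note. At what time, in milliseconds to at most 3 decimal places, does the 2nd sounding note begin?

1. 0.0ms @ 0 + 888.889ms (2)
2. 888.889ms @ 2 + 444.444ms (1)
3. 1333.333ms @ 3 + 444.444ms (1)

note 2 onset = 2b = 888.889ms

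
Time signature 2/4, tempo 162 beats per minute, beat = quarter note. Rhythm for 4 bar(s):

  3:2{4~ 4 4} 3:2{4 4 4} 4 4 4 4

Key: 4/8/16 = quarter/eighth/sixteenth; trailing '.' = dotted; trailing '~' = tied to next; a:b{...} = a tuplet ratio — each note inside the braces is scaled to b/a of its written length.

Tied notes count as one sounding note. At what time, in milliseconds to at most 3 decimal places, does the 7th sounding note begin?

1. 0.0ms @ 0 + 493.827ms (4/3)
2. 493.827ms @ 4/3 + 246.914ms (2/3)
3. 740.741ms @ 2 + 246.914ms (2/3)
4. 987.654ms @ 8/3 + 246.914ms (2/3)
5. 1234.568ms @ 10/3 + 246.914ms (2/3)
6. 1481.481ms @ 4 + 370.37ms (1)
7. 1851.852ms @ 5 + 370.37ms (1)
8. 2222.222ms @ 6 + 370.37ms (1)
9. 2592.593ms @ 7 + 370.37ms (1)

note 7 onset = 5b = 1851.852ms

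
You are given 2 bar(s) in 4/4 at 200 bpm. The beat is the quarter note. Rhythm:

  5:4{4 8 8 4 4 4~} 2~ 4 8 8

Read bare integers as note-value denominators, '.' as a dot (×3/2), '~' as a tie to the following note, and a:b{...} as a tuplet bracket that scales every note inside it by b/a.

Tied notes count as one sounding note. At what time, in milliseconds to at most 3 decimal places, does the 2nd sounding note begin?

note 2 onset = 4/5b = 240.0ms

1. 0.0ms @ 0 + 240.0ms (4/5)
2. 240.0ms @ 4/5 + 120.0ms (2/5)
3. 360.0ms @ 6/5 + 120.0ms (2/5)
4. 480.0ms @ 8/5 + 240.0ms (4/5)
5. 720.0ms @ 12/5 + 240.0ms (4/5)
6. 960.0ms @ 16/5 + 1140.0ms (19/5)
7. 2100.0ms @ 7 + 150.0ms (1/2)
8. 2250.0ms @ 15/2 + 150.0ms (1/2)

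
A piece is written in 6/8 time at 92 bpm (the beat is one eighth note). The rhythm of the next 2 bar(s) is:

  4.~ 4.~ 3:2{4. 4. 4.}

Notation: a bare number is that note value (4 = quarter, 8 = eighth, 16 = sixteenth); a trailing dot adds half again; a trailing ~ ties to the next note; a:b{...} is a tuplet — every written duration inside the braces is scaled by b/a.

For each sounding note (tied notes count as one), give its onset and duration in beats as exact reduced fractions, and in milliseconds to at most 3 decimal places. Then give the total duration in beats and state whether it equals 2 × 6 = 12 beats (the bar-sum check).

1) 0.0ms=0b +5217.391ms=8b
2) 5217.391ms=8b +1304.348ms=2b
3) 6521.739ms=10b +1304.348ms=2b
Σ=12b of 12 (92bpm 6/8) — PASS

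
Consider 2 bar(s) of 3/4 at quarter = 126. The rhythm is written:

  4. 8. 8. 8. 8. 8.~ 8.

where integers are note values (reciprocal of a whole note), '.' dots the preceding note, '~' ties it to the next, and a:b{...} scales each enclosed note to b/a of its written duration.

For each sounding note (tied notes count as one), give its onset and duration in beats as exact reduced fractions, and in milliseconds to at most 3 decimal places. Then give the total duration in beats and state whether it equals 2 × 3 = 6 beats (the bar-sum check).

1) 0.0ms=0b +714.286ms=3/2b
2) 714.286ms=3/2b +357.143ms=3/4b
3) 1071.429ms=9/4b +357.143ms=3/4b
4) 1428.571ms=3b +357.143ms=3/4b
5) 1785.714ms=15/4b +357.143ms=3/4b
6) 2142.857ms=9/2b +714.286ms=3/2b
Σ=6b of 6 (126bpm 3/4) — PASS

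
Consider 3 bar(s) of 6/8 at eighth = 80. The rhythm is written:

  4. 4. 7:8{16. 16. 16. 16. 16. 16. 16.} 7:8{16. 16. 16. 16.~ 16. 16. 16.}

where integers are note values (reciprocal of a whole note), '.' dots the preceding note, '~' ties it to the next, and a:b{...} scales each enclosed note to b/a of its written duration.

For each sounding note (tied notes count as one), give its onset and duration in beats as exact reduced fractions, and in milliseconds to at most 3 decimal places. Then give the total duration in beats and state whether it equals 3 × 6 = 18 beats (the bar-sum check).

1) 0.0ms=0b +2250.0ms=3b
2) 2250.0ms=3b +2250.0ms=3b
3) 4500.0ms=6b +642.857ms=6/7b
4) 5142.857ms=48/7b +642.857ms=6/7b
5) 5785.714ms=54/7b +642.857ms=6/7b
6) 6428.571ms=60/7b +642.857ms=6/7b
7) 7071.429ms=66/7b +642.857ms=6/7b
8) 7714.286ms=72/7b +642.857ms=6/7b
9) 8357.143ms=78/7b +642.857ms=6/7b
10) 9000.0ms=12b +642.857ms=6/7b
11) 9642.857ms=90/7b +642.857ms=6/7b
12) 10285.714ms=96/7b +642.857ms=6/7b
13) 10928.571ms=102/7b +1285.714ms=12/7b
14) 12214.286ms=114/7b +642.857ms=6/7b
15) 12857.143ms=120/7b +642.857ms=6/7b
Σ=18b of 18 (80bpm 6/8) — PASS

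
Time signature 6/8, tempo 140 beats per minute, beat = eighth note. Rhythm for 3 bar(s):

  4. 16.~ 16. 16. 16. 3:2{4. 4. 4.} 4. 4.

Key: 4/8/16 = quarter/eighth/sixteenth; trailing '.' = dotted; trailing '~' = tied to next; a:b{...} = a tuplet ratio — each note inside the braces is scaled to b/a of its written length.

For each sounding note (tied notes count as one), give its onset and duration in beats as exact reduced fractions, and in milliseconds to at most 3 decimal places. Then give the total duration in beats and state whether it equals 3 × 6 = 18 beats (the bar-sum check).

1) 0.0ms=0b +1285.714ms=3b
2) 1285.714ms=3b +642.857ms=3/2b
3) 1928.571ms=9/2b +321.429ms=3/4b
4) 2250.0ms=21/4b +321.429ms=3/4b
5) 2571.429ms=6b +857.143ms=2b
6) 3428.571ms=8b +857.143ms=2b
7) 4285.714ms=10b +857.143ms=2b
8) 5142.857ms=12b +1285.714ms=3b
9) 6428.571ms=15b +1285.714ms=3b
Σ=18b of 18 (140bpm 6/8) — PASS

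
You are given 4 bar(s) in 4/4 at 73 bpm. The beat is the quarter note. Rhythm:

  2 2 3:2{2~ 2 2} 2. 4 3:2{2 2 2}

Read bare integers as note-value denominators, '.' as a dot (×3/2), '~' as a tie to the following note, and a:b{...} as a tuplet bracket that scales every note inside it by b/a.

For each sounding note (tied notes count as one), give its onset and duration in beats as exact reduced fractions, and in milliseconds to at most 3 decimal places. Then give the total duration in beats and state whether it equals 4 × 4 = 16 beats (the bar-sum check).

1) 0.0ms=0b +1643.836ms=2b
2) 1643.836ms=2b +1643.836ms=2b
3) 3287.671ms=4b +2191.781ms=8/3b
4) 5479.452ms=20/3b +1095.89ms=4/3b
5) 6575.342ms=8b +2465.753ms=3b
6) 9041.096ms=11b +821.918ms=1b
7) 9863.014ms=12b +1095.89ms=4/3b
8) 10958.904ms=40/3b +1095.89ms=4/3b
9) 12054.795ms=44/3b +1095.89ms=4/3b
Σ=16b of 16 (73bpm 4/4) — PASS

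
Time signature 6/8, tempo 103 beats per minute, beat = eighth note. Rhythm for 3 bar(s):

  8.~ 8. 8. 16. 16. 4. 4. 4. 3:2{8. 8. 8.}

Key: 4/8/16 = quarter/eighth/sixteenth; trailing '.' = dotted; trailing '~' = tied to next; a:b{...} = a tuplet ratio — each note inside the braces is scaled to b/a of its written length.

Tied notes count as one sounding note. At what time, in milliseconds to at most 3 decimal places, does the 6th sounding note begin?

note 6 onset = 9b = 5242.718ms

1. 0.0ms @ 0 + 1747.573ms (3)
2. 1747.573ms @ 3 + 873.786ms (3/2)
3. 2621.359ms @ 9/2 + 436.893ms (3/4)
4. 3058.252ms @ 21/4 + 436.893ms (3/4)
5. 3495.146ms @ 6 + 1747.573ms (3)
6. 5242.718ms @ 9 + 1747.573ms (3)
7. 6990.291ms @ 12 + 1747.573ms (3)
8. 8737.864ms @ 15 + 582.524ms (1)
9. 9320.388ms @ 16 + 582.524ms (1)
10. 9902.913ms @ 17 + 582.524ms (1)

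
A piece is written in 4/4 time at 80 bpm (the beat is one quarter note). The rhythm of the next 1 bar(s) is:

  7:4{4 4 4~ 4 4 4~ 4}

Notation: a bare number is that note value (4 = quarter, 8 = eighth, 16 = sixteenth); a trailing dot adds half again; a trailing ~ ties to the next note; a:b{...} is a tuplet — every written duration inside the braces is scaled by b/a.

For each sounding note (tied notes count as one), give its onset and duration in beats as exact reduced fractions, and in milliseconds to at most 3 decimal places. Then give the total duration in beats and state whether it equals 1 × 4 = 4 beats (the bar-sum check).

1) 0.0ms=0b +428.571ms=4/7b
2) 428.571ms=4/7b +428.571ms=4/7b
3) 857.143ms=8/7b +857.143ms=8/7b
4) 1714.286ms=16/7b +428.571ms=4/7b
5) 2142.857ms=20/7b +857.143ms=8/7b
Σ=4b of 4 (80bpm 4/4) — PASS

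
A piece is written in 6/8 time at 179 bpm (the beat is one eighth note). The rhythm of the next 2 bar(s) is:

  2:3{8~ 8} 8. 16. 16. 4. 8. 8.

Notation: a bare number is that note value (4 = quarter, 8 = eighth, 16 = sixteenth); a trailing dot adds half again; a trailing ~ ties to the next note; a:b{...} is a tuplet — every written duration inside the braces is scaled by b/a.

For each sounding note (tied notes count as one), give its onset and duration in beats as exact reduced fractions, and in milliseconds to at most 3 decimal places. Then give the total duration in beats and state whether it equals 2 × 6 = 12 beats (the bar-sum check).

1) 0.0ms=0b +1005.587ms=3b
2) 1005.587ms=3b +502.793ms=3/2b
3) 1508.38ms=9/2b +251.397ms=3/4b
4) 1759.777ms=21/4b +251.397ms=3/4b
5) 2011.173ms=6b +1005.587ms=3b
6) 3016.76ms=9b +502.793ms=3/2b
7) 3519.553ms=21/2b +502.793ms=3/2b
Σ=12b of 12 (179bpm 6/8) — PASS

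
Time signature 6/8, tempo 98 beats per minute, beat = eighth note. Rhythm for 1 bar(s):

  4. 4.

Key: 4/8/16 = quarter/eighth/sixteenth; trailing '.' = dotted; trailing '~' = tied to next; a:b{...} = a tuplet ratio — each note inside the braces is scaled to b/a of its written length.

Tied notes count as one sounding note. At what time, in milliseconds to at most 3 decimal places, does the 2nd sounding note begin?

note 2 onset = 3b = 1836.735ms

1. 0.0ms @ 0 + 1836.735ms (3)
2. 1836.735ms @ 3 + 1836.735ms (3)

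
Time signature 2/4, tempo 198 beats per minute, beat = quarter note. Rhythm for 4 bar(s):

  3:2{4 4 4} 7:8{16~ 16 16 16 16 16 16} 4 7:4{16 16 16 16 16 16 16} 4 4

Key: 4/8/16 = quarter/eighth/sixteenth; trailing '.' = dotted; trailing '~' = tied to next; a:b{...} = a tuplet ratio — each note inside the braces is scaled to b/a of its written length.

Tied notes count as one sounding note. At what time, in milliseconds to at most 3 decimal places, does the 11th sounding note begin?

1. 0.0ms @ 0 + 202.02ms (2/3)
2. 202.02ms @ 2/3 + 202.02ms (2/3)
3. 404.04ms @ 4/3 + 202.02ms (2/3)
4. 606.061ms @ 2 + 173.16ms (4/7)
5. 779.221ms @ 18/7 + 86.58ms (2/7)
6. 865.801ms @ 20/7 + 86.58ms (2/7)
7. 952.381ms @ 22/7 + 86.58ms (2/7)
8. 1038.961ms @ 24/7 + 86.58ms (2/7)
9. 1125.541ms @ 26/7 + 86.58ms (2/7)
10. 1212.121ms @ 4 + 303.03ms (1)
11. 1515.152ms @ 5 + 43.29ms (1/7)
12. 1558.442ms @ 36/7 + 43.29ms (1/7)
13. 1601.732ms @ 37/7 + 43.29ms (1/7)
14. 1645.022ms @ 38/7 + 43.29ms (1/7)
15. 1688.312ms @ 39/7 + 43.29ms (1/7)
16. 1731.602ms @ 40/7 + 43.29ms (1/7)
17. 1774.892ms @ 41/7 + 43.29ms (1/7)
18. 1818.182ms @ 6 + 303.03ms (1)
19. 2121.212ms @ 7 + 303.03ms (1)

note 11 onset = 5b = 1515.152ms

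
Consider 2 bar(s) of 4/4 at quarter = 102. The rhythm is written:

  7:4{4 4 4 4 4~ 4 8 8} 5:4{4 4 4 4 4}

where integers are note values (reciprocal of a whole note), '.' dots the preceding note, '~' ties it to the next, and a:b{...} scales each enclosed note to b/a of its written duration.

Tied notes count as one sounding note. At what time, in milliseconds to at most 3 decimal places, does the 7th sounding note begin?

note 7 onset = 26/7b = 2184.874ms

1. 0.0ms @ 0 + 336.134ms (4/7)
2. 336.134ms @ 4/7 + 336.134ms (4/7)
3. 672.269ms @ 8/7 + 336.134ms (4/7)
4. 1008.403ms @ 12/7 + 336.134ms (4/7)
5. 1344.538ms @ 16/7 + 672.269ms (8/7)
6. 2016.807ms @ 24/7 + 168.067ms (2/7)
7. 2184.874ms @ 26/7 + 168.067ms (2/7)
8. 2352.941ms @ 4 + 470.588ms (4/5)
9. 2823.529ms @ 24/5 + 470.588ms (4/5)
10. 3294.118ms @ 28/5 + 470.588ms (4/5)
11. 3764.706ms @ 32/5 + 470.588ms (4/5)
12. 4235.294ms @ 36/5 + 470.588ms (4/5)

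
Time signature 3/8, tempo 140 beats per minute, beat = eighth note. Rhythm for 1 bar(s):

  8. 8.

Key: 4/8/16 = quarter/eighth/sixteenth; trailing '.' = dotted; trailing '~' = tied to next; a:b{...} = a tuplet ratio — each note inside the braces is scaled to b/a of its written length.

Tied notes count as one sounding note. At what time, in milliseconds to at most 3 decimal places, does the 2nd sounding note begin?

1. 0.0ms @ 0 + 642.857ms (3/2)
2. 642.857ms @ 3/2 + 642.857ms (3/2)

note 2 onset = 3/2b = 642.857ms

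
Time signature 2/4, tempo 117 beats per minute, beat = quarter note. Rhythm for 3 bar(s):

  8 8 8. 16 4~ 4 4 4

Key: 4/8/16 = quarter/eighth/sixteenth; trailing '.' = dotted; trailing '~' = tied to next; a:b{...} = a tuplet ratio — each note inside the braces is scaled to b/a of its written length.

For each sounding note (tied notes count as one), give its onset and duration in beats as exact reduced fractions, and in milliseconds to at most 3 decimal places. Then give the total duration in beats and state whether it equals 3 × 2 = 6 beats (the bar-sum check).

1) 0.0ms=0b +256.41ms=1/2b
2) 256.41ms=1/2b +256.41ms=1/2b
3) 512.821ms=1b +384.615ms=3/4b
4) 897.436ms=7/4b +128.205ms=1/4b
5) 1025.641ms=2b +1025.641ms=2b
6) 2051.282ms=4b +512.821ms=1b
7) 2564.103ms=5b +512.821ms=1b
Σ=6b of 6 (117bpm 2/4) — PASS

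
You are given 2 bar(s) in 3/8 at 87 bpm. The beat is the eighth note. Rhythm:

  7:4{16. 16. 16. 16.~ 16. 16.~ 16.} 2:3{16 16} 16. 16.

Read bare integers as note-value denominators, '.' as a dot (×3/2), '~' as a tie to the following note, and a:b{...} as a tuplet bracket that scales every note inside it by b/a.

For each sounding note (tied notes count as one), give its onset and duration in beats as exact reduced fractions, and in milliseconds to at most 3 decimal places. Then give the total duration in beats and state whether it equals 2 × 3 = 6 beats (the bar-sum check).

1) 0.0ms=0b +295.567ms=3/7b
2) 295.567ms=3/7b +295.567ms=3/7b
3) 591.133ms=6/7b +295.567ms=3/7b
4) 886.7ms=9/7b +591.133ms=6/7b
5) 1477.833ms=15/7b +591.133ms=6/7b
6) 2068.966ms=3b +517.241ms=3/4b
7) 2586.207ms=15/4b +517.241ms=3/4b
8) 3103.448ms=9/2b +517.241ms=3/4b
9) 3620.69ms=21/4b +517.241ms=3/4b
Σ=6b of 6 (87bpm 3/8) — PASS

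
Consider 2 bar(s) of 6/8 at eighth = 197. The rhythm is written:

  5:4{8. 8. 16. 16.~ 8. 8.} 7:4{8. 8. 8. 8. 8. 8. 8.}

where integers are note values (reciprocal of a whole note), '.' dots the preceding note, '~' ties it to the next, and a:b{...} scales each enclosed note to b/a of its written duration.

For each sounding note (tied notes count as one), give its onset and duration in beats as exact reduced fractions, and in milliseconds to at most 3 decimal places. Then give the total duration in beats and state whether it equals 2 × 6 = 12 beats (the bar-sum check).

1) 0.0ms=0b +365.482ms=6/5b
2) 365.482ms=6/5b +365.482ms=6/5b
3) 730.964ms=12/5b +182.741ms=3/5b
4) 913.706ms=3b +548.223ms=9/5b
5) 1461.929ms=24/5b +365.482ms=6/5b
6) 1827.411ms=6b +261.059ms=6/7b
7) 2088.47ms=48/7b +261.059ms=6/7b
8) 2349.529ms=54/7b +261.059ms=6/7b
9) 2610.587ms=60/7b +261.059ms=6/7b
10) 2871.646ms=66/7b +261.059ms=6/7b
11) 3132.705ms=72/7b +261.059ms=6/7b
12) 3393.764ms=78/7b +261.059ms=6/7b
Σ=12b of 12 (197bpm 6/8) — PASS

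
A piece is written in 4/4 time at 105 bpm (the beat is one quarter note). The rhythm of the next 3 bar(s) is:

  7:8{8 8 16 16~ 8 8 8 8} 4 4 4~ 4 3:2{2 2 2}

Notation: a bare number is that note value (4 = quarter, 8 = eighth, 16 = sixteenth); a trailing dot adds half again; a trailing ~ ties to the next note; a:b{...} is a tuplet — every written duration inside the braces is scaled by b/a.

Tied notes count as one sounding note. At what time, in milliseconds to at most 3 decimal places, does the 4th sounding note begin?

note 4 onset = 10/7b = 816.327ms

1. 0.0ms @ 0 + 326.531ms (4/7)
2. 326.531ms @ 4/7 + 326.531ms (4/7)
3. 653.061ms @ 8/7 + 163.265ms (2/7)
4. 816.327ms @ 10/7 + 489.796ms (6/7)
5. 1306.122ms @ 16/7 + 326.531ms (4/7)
6. 1632.653ms @ 20/7 + 326.531ms (4/7)
7. 1959.184ms @ 24/7 + 326.531ms (4/7)
8. 2285.714ms @ 4 + 571.429ms (1)
9. 2857.143ms @ 5 + 571.429ms (1)
10. 3428.571ms @ 6 + 1142.857ms (2)
11. 4571.429ms @ 8 + 761.905ms (4/3)
12. 5333.333ms @ 28/3 + 761.905ms (4/3)
13. 6095.238ms @ 32/3 + 761.905ms (4/3)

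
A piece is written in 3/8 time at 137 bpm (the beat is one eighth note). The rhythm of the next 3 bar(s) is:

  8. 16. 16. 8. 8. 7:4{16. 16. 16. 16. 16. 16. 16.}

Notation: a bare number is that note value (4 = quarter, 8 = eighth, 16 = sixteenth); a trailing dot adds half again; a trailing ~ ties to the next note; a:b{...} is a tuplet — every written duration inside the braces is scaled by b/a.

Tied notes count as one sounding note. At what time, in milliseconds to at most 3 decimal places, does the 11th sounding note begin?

1. 0.0ms @ 0 + 656.934ms (3/2)
2. 656.934ms @ 3/2 + 328.467ms (3/4)
3. 985.401ms @ 9/4 + 328.467ms (3/4)
4. 1313.869ms @ 3 + 656.934ms (3/2)
5. 1970.803ms @ 9/2 + 656.934ms (3/2)
6. 2627.737ms @ 6 + 187.696ms (3/7)
7. 2815.433ms @ 45/7 + 187.696ms (3/7)
8. 3003.128ms @ 48/7 + 187.696ms (3/7)
9. 3190.824ms @ 51/7 + 187.696ms (3/7)
10. 3378.519ms @ 54/7 + 187.696ms (3/7)
11. 3566.215ms @ 57/7 + 187.696ms (3/7)
12. 3753.91ms @ 60/7 + 187.696ms (3/7)

note 11 onset = 57/7b = 3566.215ms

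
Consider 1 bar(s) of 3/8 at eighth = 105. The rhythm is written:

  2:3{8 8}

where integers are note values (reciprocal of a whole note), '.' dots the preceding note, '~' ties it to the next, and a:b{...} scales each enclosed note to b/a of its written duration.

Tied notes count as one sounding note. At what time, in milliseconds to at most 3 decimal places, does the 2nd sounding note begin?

1. 0.0ms @ 0 + 857.143ms (3/2)
2. 857.143ms @ 3/2 + 857.143ms (3/2)

note 2 onset = 3/2b = 857.143ms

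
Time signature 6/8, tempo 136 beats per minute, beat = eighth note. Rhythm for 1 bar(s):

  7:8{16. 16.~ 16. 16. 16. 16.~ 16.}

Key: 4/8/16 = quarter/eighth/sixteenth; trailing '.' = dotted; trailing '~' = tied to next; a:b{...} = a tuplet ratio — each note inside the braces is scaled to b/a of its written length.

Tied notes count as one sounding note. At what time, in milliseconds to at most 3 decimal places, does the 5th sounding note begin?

1. 0.0ms @ 0 + 378.151ms (6/7)
2. 378.151ms @ 6/7 + 756.303ms (12/7)
3. 1134.454ms @ 18/7 + 378.151ms (6/7)
4. 1512.605ms @ 24/7 + 378.151ms (6/7)
5. 1890.756ms @ 30/7 + 756.303ms (12/7)

note 5 onset = 30/7b = 1890.756ms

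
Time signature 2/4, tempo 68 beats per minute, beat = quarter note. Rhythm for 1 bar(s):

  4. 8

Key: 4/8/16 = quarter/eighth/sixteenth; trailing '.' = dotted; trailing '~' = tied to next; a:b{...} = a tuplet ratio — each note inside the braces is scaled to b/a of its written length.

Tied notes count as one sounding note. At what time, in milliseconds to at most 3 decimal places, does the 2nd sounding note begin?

note 2 onset = 3/2b = 1323.529ms

1. 0.0ms @ 0 + 1323.529ms (3/2)
2. 1323.529ms @ 3/2 + 441.176ms (1/2)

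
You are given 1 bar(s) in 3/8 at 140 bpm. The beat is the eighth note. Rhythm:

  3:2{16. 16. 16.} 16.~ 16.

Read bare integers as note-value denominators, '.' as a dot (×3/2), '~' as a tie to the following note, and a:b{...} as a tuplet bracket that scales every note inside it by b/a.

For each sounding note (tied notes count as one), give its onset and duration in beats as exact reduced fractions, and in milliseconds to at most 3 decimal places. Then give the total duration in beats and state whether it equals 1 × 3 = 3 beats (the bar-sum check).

1) 0.0ms=0b +214.286ms=1/2b
2) 214.286ms=1/2b +214.286ms=1/2b
3) 428.571ms=1b +214.286ms=1/2b
4) 642.857ms=3/2b +642.857ms=3/2b
Σ=3b of 3 (140bpm 3/8) — PASS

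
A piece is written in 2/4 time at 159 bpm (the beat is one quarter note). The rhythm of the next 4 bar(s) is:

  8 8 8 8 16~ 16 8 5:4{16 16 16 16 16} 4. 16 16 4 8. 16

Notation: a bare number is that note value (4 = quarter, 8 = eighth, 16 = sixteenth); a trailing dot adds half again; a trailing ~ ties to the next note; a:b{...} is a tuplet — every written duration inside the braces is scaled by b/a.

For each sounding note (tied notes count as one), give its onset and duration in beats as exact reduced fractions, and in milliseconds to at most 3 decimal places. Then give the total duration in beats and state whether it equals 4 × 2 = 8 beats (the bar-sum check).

1) 0.0ms=0b +188.679ms=1/2b
2) 188.679ms=1/2b +188.679ms=1/2b
3) 377.358ms=1b +188.679ms=1/2b
4) 566.038ms=3/2b +188.679ms=1/2b
5) 754.717ms=2b +188.679ms=1/2b
6) 943.396ms=5/2b +188.679ms=1/2b
7) 1132.075ms=3b +75.472ms=1/5b
8) 1207.547ms=16/5b +75.472ms=1/5b
9) 1283.019ms=17/5b +75.472ms=1/5b
10) 1358.491ms=18/5b +75.472ms=1/5b
11) 1433.962ms=19/5b +75.472ms=1/5b
12) 1509.434ms=4b +566.038ms=3/2b
13) 2075.472ms=11/2b +94.34ms=1/4b
14) 2169.811ms=23/4b +94.34ms=1/4b
15) 2264.151ms=6b +377.358ms=1b
16) 2641.509ms=7b +283.019ms=3/4b
17) 2924.528ms=31/4b +94.34ms=1/4b
Σ=8b of 8 (159bpm 2/4) — PASS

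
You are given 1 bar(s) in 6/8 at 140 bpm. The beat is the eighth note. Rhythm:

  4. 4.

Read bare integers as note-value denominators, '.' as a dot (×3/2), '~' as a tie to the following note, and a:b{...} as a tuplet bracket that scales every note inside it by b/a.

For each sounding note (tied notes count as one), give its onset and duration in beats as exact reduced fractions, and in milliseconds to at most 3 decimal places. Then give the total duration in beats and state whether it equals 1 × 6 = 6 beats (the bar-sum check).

1) 0.0ms=0b +1285.714ms=3b
2) 1285.714ms=3b +1285.714ms=3b
Σ=6b of 6 (140bpm 6/8) — PASS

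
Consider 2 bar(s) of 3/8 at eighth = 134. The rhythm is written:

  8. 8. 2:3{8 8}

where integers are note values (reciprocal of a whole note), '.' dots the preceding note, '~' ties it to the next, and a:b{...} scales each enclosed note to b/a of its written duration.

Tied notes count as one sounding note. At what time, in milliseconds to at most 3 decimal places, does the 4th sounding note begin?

1. 0.0ms @ 0 + 671.642ms (3/2)
2. 671.642ms @ 3/2 + 671.642ms (3/2)
3. 1343.284ms @ 3 + 671.642ms (3/2)
4. 2014.925ms @ 9/2 + 671.642ms (3/2)

note 4 onset = 9/2b = 2014.925ms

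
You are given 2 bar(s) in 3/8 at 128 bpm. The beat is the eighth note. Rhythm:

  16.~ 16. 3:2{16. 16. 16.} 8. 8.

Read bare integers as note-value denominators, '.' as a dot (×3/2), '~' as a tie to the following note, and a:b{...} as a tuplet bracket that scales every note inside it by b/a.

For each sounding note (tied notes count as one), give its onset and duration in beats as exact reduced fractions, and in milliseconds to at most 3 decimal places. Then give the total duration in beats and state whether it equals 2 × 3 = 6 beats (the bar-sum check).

1) 0.0ms=0b +703.125ms=3/2b
2) 703.125ms=3/2b +234.375ms=1/2b
3) 937.5ms=2b +234.375ms=1/2b
4) 1171.875ms=5/2b +234.375ms=1/2b
5) 1406.25ms=3b +703.125ms=3/2b
6) 2109.375ms=9/2b +703.125ms=3/2b
Σ=6b of 6 (128bpm 3/8) — PASS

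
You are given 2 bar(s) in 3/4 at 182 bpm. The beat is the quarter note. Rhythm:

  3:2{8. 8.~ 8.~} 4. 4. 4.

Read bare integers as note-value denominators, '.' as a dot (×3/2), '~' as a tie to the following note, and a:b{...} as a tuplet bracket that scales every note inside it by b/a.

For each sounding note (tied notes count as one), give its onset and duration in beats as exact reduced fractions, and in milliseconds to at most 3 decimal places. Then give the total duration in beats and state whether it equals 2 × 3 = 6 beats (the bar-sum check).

1) 0.0ms=0b +164.835ms=1/2b
2) 164.835ms=1/2b +824.176ms=5/2b
3) 989.011ms=3b +494.505ms=3/2b
4) 1483.516ms=9/2b +494.505ms=3/2b
Σ=6b of 6 (182bpm 3/4) — PASS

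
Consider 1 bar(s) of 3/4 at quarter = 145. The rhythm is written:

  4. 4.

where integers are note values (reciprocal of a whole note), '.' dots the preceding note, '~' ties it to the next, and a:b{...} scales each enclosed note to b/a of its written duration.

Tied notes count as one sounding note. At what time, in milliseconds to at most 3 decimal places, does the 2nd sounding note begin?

1. 0.0ms @ 0 + 620.69ms (3/2)
2. 620.69ms @ 3/2 + 620.69ms (3/2)

note 2 onset = 3/2b = 620.69ms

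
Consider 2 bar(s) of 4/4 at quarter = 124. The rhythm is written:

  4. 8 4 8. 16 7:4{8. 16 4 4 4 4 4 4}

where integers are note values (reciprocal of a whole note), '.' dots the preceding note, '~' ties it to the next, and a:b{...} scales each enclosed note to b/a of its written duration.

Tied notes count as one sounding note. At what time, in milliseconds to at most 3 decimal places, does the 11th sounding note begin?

note 11 onset = 44/7b = 3041.475ms

1. 0.0ms @ 0 + 725.806ms (3/2)
2. 725.806ms @ 3/2 + 241.935ms (1/2)
3. 967.742ms @ 2 + 483.871ms (1)
4. 1451.613ms @ 3 + 362.903ms (3/4)
5. 1814.516ms @ 15/4 + 120.968ms (1/4)
6. 1935.484ms @ 4 + 207.373ms (3/7)
7. 2142.857ms @ 31/7 + 69.124ms (1/7)
8. 2211.982ms @ 32/7 + 276.498ms (4/7)
9. 2488.479ms @ 36/7 + 276.498ms (4/7)
10. 2764.977ms @ 40/7 + 276.498ms (4/7)
11. 3041.475ms @ 44/7 + 276.498ms (4/7)
12. 3317.972ms @ 48/7 + 276.498ms (4/7)
13. 3594.47ms @ 52/7 + 276.498ms (4/7)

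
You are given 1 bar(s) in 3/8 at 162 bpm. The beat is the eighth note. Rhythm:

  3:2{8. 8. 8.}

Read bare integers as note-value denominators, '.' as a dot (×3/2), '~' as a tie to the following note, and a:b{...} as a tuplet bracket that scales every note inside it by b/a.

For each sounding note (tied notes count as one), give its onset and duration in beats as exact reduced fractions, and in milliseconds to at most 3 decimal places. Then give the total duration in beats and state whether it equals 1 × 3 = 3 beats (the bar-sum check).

1) 0.0ms=0b +370.37ms=1b
2) 370.37ms=1b +370.37ms=1b
3) 740.741ms=2b +370.37ms=1b
Σ=3b of 3 (162bpm 3/8) — PASS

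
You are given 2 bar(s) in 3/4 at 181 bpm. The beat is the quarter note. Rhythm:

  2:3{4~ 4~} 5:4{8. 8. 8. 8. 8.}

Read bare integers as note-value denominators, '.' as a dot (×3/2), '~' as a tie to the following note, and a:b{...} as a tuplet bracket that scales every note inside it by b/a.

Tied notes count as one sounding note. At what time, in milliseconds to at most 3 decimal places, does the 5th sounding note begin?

note 5 onset = 27/5b = 1790.055ms

1. 0.0ms @ 0 + 1193.37ms (18/5)
2. 1193.37ms @ 18/5 + 198.895ms (3/5)
3. 1392.265ms @ 21/5 + 198.895ms (3/5)
4. 1591.16ms @ 24/5 + 198.895ms (3/5)
5. 1790.055ms @ 27/5 + 198.895ms (3/5)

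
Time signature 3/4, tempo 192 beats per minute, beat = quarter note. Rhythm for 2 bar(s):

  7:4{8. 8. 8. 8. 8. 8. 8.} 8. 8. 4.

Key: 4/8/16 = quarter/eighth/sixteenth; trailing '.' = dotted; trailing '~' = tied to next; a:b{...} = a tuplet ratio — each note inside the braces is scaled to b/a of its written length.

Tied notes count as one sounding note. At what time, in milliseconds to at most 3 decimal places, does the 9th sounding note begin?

1. 0.0ms @ 0 + 133.929ms (3/7)
2. 133.929ms @ 3/7 + 133.929ms (3/7)
3. 267.857ms @ 6/7 + 133.929ms (3/7)
4. 401.786ms @ 9/7 + 133.929ms (3/7)
5. 535.714ms @ 12/7 + 133.929ms (3/7)
6. 669.643ms @ 15/7 + 133.929ms (3/7)
7. 803.571ms @ 18/7 + 133.929ms (3/7)
8. 937.5ms @ 3 + 234.375ms (3/4)
9. 1171.875ms @ 15/4 + 234.375ms (3/4)
10. 1406.25ms @ 9/2 + 468.75ms (3/2)

note 9 onset = 15/4b = 1171.875ms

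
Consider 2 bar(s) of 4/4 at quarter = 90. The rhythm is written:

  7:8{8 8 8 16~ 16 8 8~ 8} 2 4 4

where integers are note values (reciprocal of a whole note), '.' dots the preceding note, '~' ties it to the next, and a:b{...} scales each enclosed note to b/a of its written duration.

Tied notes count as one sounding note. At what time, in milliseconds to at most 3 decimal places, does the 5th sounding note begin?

1. 0.0ms @ 0 + 380.952ms (4/7)
2. 380.952ms @ 4/7 + 380.952ms (4/7)
3. 761.905ms @ 8/7 + 380.952ms (4/7)
4. 1142.857ms @ 12/7 + 380.952ms (4/7)
5. 1523.81ms @ 16/7 + 380.952ms (4/7)
6. 1904.762ms @ 20/7 + 761.905ms (8/7)
7. 2666.667ms @ 4 + 1333.333ms (2)
8. 4000.0ms @ 6 + 666.667ms (1)
9. 4666.667ms @ 7 + 666.667ms (1)

note 5 onset = 16/7b = 1523.81ms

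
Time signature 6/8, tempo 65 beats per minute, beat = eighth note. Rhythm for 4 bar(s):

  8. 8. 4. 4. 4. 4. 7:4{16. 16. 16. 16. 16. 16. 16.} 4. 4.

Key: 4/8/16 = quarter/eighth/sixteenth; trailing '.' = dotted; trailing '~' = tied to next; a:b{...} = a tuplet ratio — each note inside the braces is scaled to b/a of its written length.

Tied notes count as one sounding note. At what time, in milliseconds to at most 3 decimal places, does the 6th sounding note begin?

1. 0.0ms @ 0 + 1384.615ms (3/2)
2. 1384.615ms @ 3/2 + 1384.615ms (3/2)
3. 2769.231ms @ 3 + 2769.231ms (3)
4. 5538.462ms @ 6 + 2769.231ms (3)
5. 8307.692ms @ 9 + 2769.231ms (3)
6. 11076.923ms @ 12 + 2769.231ms (3)
7. 13846.154ms @ 15 + 395.604ms (3/7)
8. 14241.758ms @ 108/7 + 395.604ms (3/7)
9. 14637.363ms @ 111/7 + 395.604ms (3/7)
10. 15032.967ms @ 114/7 + 395.604ms (3/7)
11. 15428.571ms @ 117/7 + 395.604ms (3/7)
12. 15824.176ms @ 120/7 + 395.604ms (3/7)
13. 16219.78ms @ 123/7 + 395.604ms (3/7)
14. 16615.385ms @ 18 + 2769.231ms (3)
15. 19384.615ms @ 21 + 2769.231ms (3)

note 6 onset = 12b = 11076.923ms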